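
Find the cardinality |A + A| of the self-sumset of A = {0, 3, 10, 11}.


A + A = {a + a' : a, a' ∈ A}; |A| = 4.
General bounds: 2|A| - 1 ≤ |A + A| ≤ |A|(|A|+1)/2, i.e. 7 ≤ |A + A| ≤ 10.
Lower bound 2|A|-1 is attained iff A is an arithmetic progression.
Enumerate sums a + a' for a ≤ a' (symmetric, so this suffices):
a = 0: 0+0=0, 0+3=3, 0+10=10, 0+11=11
a = 3: 3+3=6, 3+10=13, 3+11=14
a = 10: 10+10=20, 10+11=21
a = 11: 11+11=22
Distinct sums: {0, 3, 6, 10, 11, 13, 14, 20, 21, 22}
|A + A| = 10

|A + A| = 10


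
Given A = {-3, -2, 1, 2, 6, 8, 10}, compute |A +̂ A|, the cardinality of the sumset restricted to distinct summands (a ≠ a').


Restricted sumset: A +̂ A = {a + a' : a ∈ A, a' ∈ A, a ≠ a'}.
Equivalently, take A + A and drop any sum 2a that is achievable ONLY as a + a for a ∈ A (i.e. sums representable only with equal summands).
Enumerate pairs (a, a') with a < a' (symmetric, so each unordered pair gives one sum; this covers all a ≠ a'):
  -3 + -2 = -5
  -3 + 1 = -2
  -3 + 2 = -1
  -3 + 6 = 3
  -3 + 8 = 5
  -3 + 10 = 7
  -2 + 1 = -1
  -2 + 2 = 0
  -2 + 6 = 4
  -2 + 8 = 6
  -2 + 10 = 8
  1 + 2 = 3
  1 + 6 = 7
  1 + 8 = 9
  1 + 10 = 11
  2 + 6 = 8
  2 + 8 = 10
  2 + 10 = 12
  6 + 8 = 14
  6 + 10 = 16
  8 + 10 = 18
Collected distinct sums: {-5, -2, -1, 0, 3, 4, 5, 6, 7, 8, 9, 10, 11, 12, 14, 16, 18}
|A +̂ A| = 17
(Reference bound: |A +̂ A| ≥ 2|A| - 3 for |A| ≥ 2, with |A| = 7 giving ≥ 11.)

|A +̂ A| = 17


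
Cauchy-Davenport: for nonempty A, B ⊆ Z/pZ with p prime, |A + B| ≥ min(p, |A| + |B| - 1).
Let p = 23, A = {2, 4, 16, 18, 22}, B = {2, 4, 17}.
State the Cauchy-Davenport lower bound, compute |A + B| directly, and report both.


Cauchy-Davenport: |A + B| ≥ min(p, |A| + |B| - 1) for A, B nonempty in Z/pZ.
|A| = 5, |B| = 3, p = 23.
CD lower bound = min(23, 5 + 3 - 1) = min(23, 7) = 7.
Compute A + B mod 23 directly:
a = 2: 2+2=4, 2+4=6, 2+17=19
a = 4: 4+2=6, 4+4=8, 4+17=21
a = 16: 16+2=18, 16+4=20, 16+17=10
a = 18: 18+2=20, 18+4=22, 18+17=12
a = 22: 22+2=1, 22+4=3, 22+17=16
A + B = {1, 3, 4, 6, 8, 10, 12, 16, 18, 19, 20, 21, 22}, so |A + B| = 13.
Verify: 13 ≥ 7? Yes ✓.

CD lower bound = 7, actual |A + B| = 13.


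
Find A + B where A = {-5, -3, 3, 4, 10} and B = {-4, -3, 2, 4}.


A + B = {a + b : a ∈ A, b ∈ B}.
Enumerate all |A|·|B| = 5·4 = 20 pairs (a, b) and collect distinct sums.
a = -5: -5+-4=-9, -5+-3=-8, -5+2=-3, -5+4=-1
a = -3: -3+-4=-7, -3+-3=-6, -3+2=-1, -3+4=1
a = 3: 3+-4=-1, 3+-3=0, 3+2=5, 3+4=7
a = 4: 4+-4=0, 4+-3=1, 4+2=6, 4+4=8
a = 10: 10+-4=6, 10+-3=7, 10+2=12, 10+4=14
Collecting distinct sums: A + B = {-9, -8, -7, -6, -3, -1, 0, 1, 5, 6, 7, 8, 12, 14}
|A + B| = 14

A + B = {-9, -8, -7, -6, -3, -1, 0, 1, 5, 6, 7, 8, 12, 14}


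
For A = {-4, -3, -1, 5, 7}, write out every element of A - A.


A - A = {a - a' : a, a' ∈ A}.
Compute a - a' for each ordered pair (a, a'):
a = -4: -4--4=0, -4--3=-1, -4--1=-3, -4-5=-9, -4-7=-11
a = -3: -3--4=1, -3--3=0, -3--1=-2, -3-5=-8, -3-7=-10
a = -1: -1--4=3, -1--3=2, -1--1=0, -1-5=-6, -1-7=-8
a = 5: 5--4=9, 5--3=8, 5--1=6, 5-5=0, 5-7=-2
a = 7: 7--4=11, 7--3=10, 7--1=8, 7-5=2, 7-7=0
Collecting distinct values (and noting 0 appears from a-a):
A - A = {-11, -10, -9, -8, -6, -3, -2, -1, 0, 1, 2, 3, 6, 8, 9, 10, 11}
|A - A| = 17

A - A = {-11, -10, -9, -8, -6, -3, -2, -1, 0, 1, 2, 3, 6, 8, 9, 10, 11}


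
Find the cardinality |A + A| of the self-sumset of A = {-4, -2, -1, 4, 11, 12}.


A + A = {a + a' : a, a' ∈ A}; |A| = 6.
General bounds: 2|A| - 1 ≤ |A + A| ≤ |A|(|A|+1)/2, i.e. 11 ≤ |A + A| ≤ 21.
Lower bound 2|A|-1 is attained iff A is an arithmetic progression.
Enumerate sums a + a' for a ≤ a' (symmetric, so this suffices):
a = -4: -4+-4=-8, -4+-2=-6, -4+-1=-5, -4+4=0, -4+11=7, -4+12=8
a = -2: -2+-2=-4, -2+-1=-3, -2+4=2, -2+11=9, -2+12=10
a = -1: -1+-1=-2, -1+4=3, -1+11=10, -1+12=11
a = 4: 4+4=8, 4+11=15, 4+12=16
a = 11: 11+11=22, 11+12=23
a = 12: 12+12=24
Distinct sums: {-8, -6, -5, -4, -3, -2, 0, 2, 3, 7, 8, 9, 10, 11, 15, 16, 22, 23, 24}
|A + A| = 19

|A + A| = 19


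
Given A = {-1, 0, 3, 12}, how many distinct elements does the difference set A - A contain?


A - A = {a - a' : a, a' ∈ A}; |A| = 4.
Bounds: 2|A|-1 ≤ |A - A| ≤ |A|² - |A| + 1, i.e. 7 ≤ |A - A| ≤ 13.
Note: 0 ∈ A - A always (from a - a). The set is symmetric: if d ∈ A - A then -d ∈ A - A.
Enumerate nonzero differences d = a - a' with a > a' (then include -d):
Positive differences: {1, 3, 4, 9, 12, 13}
Full difference set: {0} ∪ (positive diffs) ∪ (negative diffs).
|A - A| = 1 + 2·6 = 13 (matches direct enumeration: 13).

|A - A| = 13


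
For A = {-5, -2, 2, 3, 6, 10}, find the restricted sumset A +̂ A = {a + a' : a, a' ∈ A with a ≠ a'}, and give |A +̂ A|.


Restricted sumset: A +̂ A = {a + a' : a ∈ A, a' ∈ A, a ≠ a'}.
Equivalently, take A + A and drop any sum 2a that is achievable ONLY as a + a for a ∈ A (i.e. sums representable only with equal summands).
Enumerate pairs (a, a') with a < a' (symmetric, so each unordered pair gives one sum; this covers all a ≠ a'):
  -5 + -2 = -7
  -5 + 2 = -3
  -5 + 3 = -2
  -5 + 6 = 1
  -5 + 10 = 5
  -2 + 2 = 0
  -2 + 3 = 1
  -2 + 6 = 4
  -2 + 10 = 8
  2 + 3 = 5
  2 + 6 = 8
  2 + 10 = 12
  3 + 6 = 9
  3 + 10 = 13
  6 + 10 = 16
Collected distinct sums: {-7, -3, -2, 0, 1, 4, 5, 8, 9, 12, 13, 16}
|A +̂ A| = 12
(Reference bound: |A +̂ A| ≥ 2|A| - 3 for |A| ≥ 2, with |A| = 6 giving ≥ 9.)

|A +̂ A| = 12


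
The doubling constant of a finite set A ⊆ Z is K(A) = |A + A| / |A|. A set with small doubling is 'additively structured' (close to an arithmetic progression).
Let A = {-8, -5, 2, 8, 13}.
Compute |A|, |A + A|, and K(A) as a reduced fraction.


|A| = 5.
Compute A + A by enumerating all 25 pairs.
A + A = {-16, -13, -10, -6, -3, 0, 3, 4, 5, 8, 10, 15, 16, 21, 26}, so |A + A| = 15.
K = |A + A| / |A| = 15/5 = 3/1 ≈ 3.0000.
Reference: AP of size 5 gives K = 9/5 ≈ 1.8000; a fully generic set of size 5 gives K ≈ 3.0000.

|A| = 5, |A + A| = 15, K = 15/5 = 3/1.


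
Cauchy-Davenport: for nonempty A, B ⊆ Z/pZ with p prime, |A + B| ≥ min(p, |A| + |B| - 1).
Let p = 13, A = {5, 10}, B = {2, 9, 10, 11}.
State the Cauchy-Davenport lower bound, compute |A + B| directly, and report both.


Cauchy-Davenport: |A + B| ≥ min(p, |A| + |B| - 1) for A, B nonempty in Z/pZ.
|A| = 2, |B| = 4, p = 13.
CD lower bound = min(13, 2 + 4 - 1) = min(13, 5) = 5.
Compute A + B mod 13 directly:
a = 5: 5+2=7, 5+9=1, 5+10=2, 5+11=3
a = 10: 10+2=12, 10+9=6, 10+10=7, 10+11=8
A + B = {1, 2, 3, 6, 7, 8, 12}, so |A + B| = 7.
Verify: 7 ≥ 5? Yes ✓.

CD lower bound = 5, actual |A + B| = 7.


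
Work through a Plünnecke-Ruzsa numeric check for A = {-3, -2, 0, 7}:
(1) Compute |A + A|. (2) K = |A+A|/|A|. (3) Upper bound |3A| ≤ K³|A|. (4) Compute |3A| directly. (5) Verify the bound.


|A| = 4.
Step 1: Compute A + A by enumerating all 16 pairs.
A + A = {-6, -5, -4, -3, -2, 0, 4, 5, 7, 14}, so |A + A| = 10.
Step 2: Doubling constant K = |A + A|/|A| = 10/4 = 10/4 ≈ 2.5000.
Step 3: Plünnecke-Ruzsa gives |3A| ≤ K³·|A| = (2.5000)³ · 4 ≈ 62.5000.
Step 4: Compute 3A = A + A + A directly by enumerating all triples (a,b,c) ∈ A³; |3A| = 19.
Step 5: Check 19 ≤ 62.5000? Yes ✓.

K = 10/4, Plünnecke-Ruzsa bound K³|A| ≈ 62.5000, |3A| = 19, inequality holds.


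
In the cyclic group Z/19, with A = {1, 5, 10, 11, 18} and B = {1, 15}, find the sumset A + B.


Work in Z/19Z: reduce every sum a + b modulo 19.
Enumerate all 10 pairs:
a = 1: 1+1=2, 1+15=16
a = 5: 5+1=6, 5+15=1
a = 10: 10+1=11, 10+15=6
a = 11: 11+1=12, 11+15=7
a = 18: 18+1=0, 18+15=14
Distinct residues collected: {0, 1, 2, 6, 7, 11, 12, 14, 16}
|A + B| = 9 (out of 19 total residues).

A + B = {0, 1, 2, 6, 7, 11, 12, 14, 16}


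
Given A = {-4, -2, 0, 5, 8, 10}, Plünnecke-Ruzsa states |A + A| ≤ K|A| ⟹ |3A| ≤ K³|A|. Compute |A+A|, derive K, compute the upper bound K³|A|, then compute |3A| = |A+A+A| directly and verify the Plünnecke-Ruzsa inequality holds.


|A| = 6.
Step 1: Compute A + A by enumerating all 36 pairs.
A + A = {-8, -6, -4, -2, 0, 1, 3, 4, 5, 6, 8, 10, 13, 15, 16, 18, 20}, so |A + A| = 17.
Step 2: Doubling constant K = |A + A|/|A| = 17/6 = 17/6 ≈ 2.8333.
Step 3: Plünnecke-Ruzsa gives |3A| ≤ K³·|A| = (2.8333)³ · 6 ≈ 136.4722.
Step 4: Compute 3A = A + A + A directly by enumerating all triples (a,b,c) ∈ A³; |3A| = 33.
Step 5: Check 33 ≤ 136.4722? Yes ✓.

K = 17/6, Plünnecke-Ruzsa bound K³|A| ≈ 136.4722, |3A| = 33, inequality holds.


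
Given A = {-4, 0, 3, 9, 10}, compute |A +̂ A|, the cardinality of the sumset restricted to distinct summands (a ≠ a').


Restricted sumset: A +̂ A = {a + a' : a ∈ A, a' ∈ A, a ≠ a'}.
Equivalently, take A + A and drop any sum 2a that is achievable ONLY as a + a for a ∈ A (i.e. sums representable only with equal summands).
Enumerate pairs (a, a') with a < a' (symmetric, so each unordered pair gives one sum; this covers all a ≠ a'):
  -4 + 0 = -4
  -4 + 3 = -1
  -4 + 9 = 5
  -4 + 10 = 6
  0 + 3 = 3
  0 + 9 = 9
  0 + 10 = 10
  3 + 9 = 12
  3 + 10 = 13
  9 + 10 = 19
Collected distinct sums: {-4, -1, 3, 5, 6, 9, 10, 12, 13, 19}
|A +̂ A| = 10
(Reference bound: |A +̂ A| ≥ 2|A| - 3 for |A| ≥ 2, with |A| = 5 giving ≥ 7.)

|A +̂ A| = 10


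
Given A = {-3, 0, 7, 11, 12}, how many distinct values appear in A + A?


A + A = {a + a' : a, a' ∈ A}; |A| = 5.
General bounds: 2|A| - 1 ≤ |A + A| ≤ |A|(|A|+1)/2, i.e. 9 ≤ |A + A| ≤ 15.
Lower bound 2|A|-1 is attained iff A is an arithmetic progression.
Enumerate sums a + a' for a ≤ a' (symmetric, so this suffices):
a = -3: -3+-3=-6, -3+0=-3, -3+7=4, -3+11=8, -3+12=9
a = 0: 0+0=0, 0+7=7, 0+11=11, 0+12=12
a = 7: 7+7=14, 7+11=18, 7+12=19
a = 11: 11+11=22, 11+12=23
a = 12: 12+12=24
Distinct sums: {-6, -3, 0, 4, 7, 8, 9, 11, 12, 14, 18, 19, 22, 23, 24}
|A + A| = 15

|A + A| = 15


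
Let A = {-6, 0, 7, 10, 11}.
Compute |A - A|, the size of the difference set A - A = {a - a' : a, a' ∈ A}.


A - A = {a - a' : a, a' ∈ A}; |A| = 5.
Bounds: 2|A|-1 ≤ |A - A| ≤ |A|² - |A| + 1, i.e. 9 ≤ |A - A| ≤ 21.
Note: 0 ∈ A - A always (from a - a). The set is symmetric: if d ∈ A - A then -d ∈ A - A.
Enumerate nonzero differences d = a - a' with a > a' (then include -d):
Positive differences: {1, 3, 4, 6, 7, 10, 11, 13, 16, 17}
Full difference set: {0} ∪ (positive diffs) ∪ (negative diffs).
|A - A| = 1 + 2·10 = 21 (matches direct enumeration: 21).

|A - A| = 21


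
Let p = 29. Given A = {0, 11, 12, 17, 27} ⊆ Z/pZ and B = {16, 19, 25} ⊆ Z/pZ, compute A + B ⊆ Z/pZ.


Work in Z/29Z: reduce every sum a + b modulo 29.
Enumerate all 15 pairs:
a = 0: 0+16=16, 0+19=19, 0+25=25
a = 11: 11+16=27, 11+19=1, 11+25=7
a = 12: 12+16=28, 12+19=2, 12+25=8
a = 17: 17+16=4, 17+19=7, 17+25=13
a = 27: 27+16=14, 27+19=17, 27+25=23
Distinct residues collected: {1, 2, 4, 7, 8, 13, 14, 16, 17, 19, 23, 25, 27, 28}
|A + B| = 14 (out of 29 total residues).

A + B = {1, 2, 4, 7, 8, 13, 14, 16, 17, 19, 23, 25, 27, 28}


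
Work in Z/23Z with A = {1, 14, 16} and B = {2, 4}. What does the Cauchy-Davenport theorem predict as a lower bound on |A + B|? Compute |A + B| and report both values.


Cauchy-Davenport: |A + B| ≥ min(p, |A| + |B| - 1) for A, B nonempty in Z/pZ.
|A| = 3, |B| = 2, p = 23.
CD lower bound = min(23, 3 + 2 - 1) = min(23, 4) = 4.
Compute A + B mod 23 directly:
a = 1: 1+2=3, 1+4=5
a = 14: 14+2=16, 14+4=18
a = 16: 16+2=18, 16+4=20
A + B = {3, 5, 16, 18, 20}, so |A + B| = 5.
Verify: 5 ≥ 4? Yes ✓.

CD lower bound = 4, actual |A + B| = 5.


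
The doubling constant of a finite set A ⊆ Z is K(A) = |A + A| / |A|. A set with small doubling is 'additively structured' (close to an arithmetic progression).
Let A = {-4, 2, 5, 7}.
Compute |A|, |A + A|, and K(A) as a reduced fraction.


|A| = 4.
Compute A + A by enumerating all 16 pairs.
A + A = {-8, -2, 1, 3, 4, 7, 9, 10, 12, 14}, so |A + A| = 10.
K = |A + A| / |A| = 10/4 = 5/2 ≈ 2.5000.
Reference: AP of size 4 gives K = 7/4 ≈ 1.7500; a fully generic set of size 4 gives K ≈ 2.5000.

|A| = 4, |A + A| = 10, K = 10/4 = 5/2.


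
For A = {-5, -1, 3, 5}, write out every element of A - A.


A - A = {a - a' : a, a' ∈ A}.
Compute a - a' for each ordered pair (a, a'):
a = -5: -5--5=0, -5--1=-4, -5-3=-8, -5-5=-10
a = -1: -1--5=4, -1--1=0, -1-3=-4, -1-5=-6
a = 3: 3--5=8, 3--1=4, 3-3=0, 3-5=-2
a = 5: 5--5=10, 5--1=6, 5-3=2, 5-5=0
Collecting distinct values (and noting 0 appears from a-a):
A - A = {-10, -8, -6, -4, -2, 0, 2, 4, 6, 8, 10}
|A - A| = 11

A - A = {-10, -8, -6, -4, -2, 0, 2, 4, 6, 8, 10}


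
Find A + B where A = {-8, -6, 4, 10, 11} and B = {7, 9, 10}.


A + B = {a + b : a ∈ A, b ∈ B}.
Enumerate all |A|·|B| = 5·3 = 15 pairs (a, b) and collect distinct sums.
a = -8: -8+7=-1, -8+9=1, -8+10=2
a = -6: -6+7=1, -6+9=3, -6+10=4
a = 4: 4+7=11, 4+9=13, 4+10=14
a = 10: 10+7=17, 10+9=19, 10+10=20
a = 11: 11+7=18, 11+9=20, 11+10=21
Collecting distinct sums: A + B = {-1, 1, 2, 3, 4, 11, 13, 14, 17, 18, 19, 20, 21}
|A + B| = 13

A + B = {-1, 1, 2, 3, 4, 11, 13, 14, 17, 18, 19, 20, 21}


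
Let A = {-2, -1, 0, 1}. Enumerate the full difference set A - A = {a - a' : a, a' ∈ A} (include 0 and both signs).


A - A = {a - a' : a, a' ∈ A}.
Compute a - a' for each ordered pair (a, a'):
a = -2: -2--2=0, -2--1=-1, -2-0=-2, -2-1=-3
a = -1: -1--2=1, -1--1=0, -1-0=-1, -1-1=-2
a = 0: 0--2=2, 0--1=1, 0-0=0, 0-1=-1
a = 1: 1--2=3, 1--1=2, 1-0=1, 1-1=0
Collecting distinct values (and noting 0 appears from a-a):
A - A = {-3, -2, -1, 0, 1, 2, 3}
|A - A| = 7

A - A = {-3, -2, -1, 0, 1, 2, 3}


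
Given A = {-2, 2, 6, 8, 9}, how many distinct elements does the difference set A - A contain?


A - A = {a - a' : a, a' ∈ A}; |A| = 5.
Bounds: 2|A|-1 ≤ |A - A| ≤ |A|² - |A| + 1, i.e. 9 ≤ |A - A| ≤ 21.
Note: 0 ∈ A - A always (from a - a). The set is symmetric: if d ∈ A - A then -d ∈ A - A.
Enumerate nonzero differences d = a - a' with a > a' (then include -d):
Positive differences: {1, 2, 3, 4, 6, 7, 8, 10, 11}
Full difference set: {0} ∪ (positive diffs) ∪ (negative diffs).
|A - A| = 1 + 2·9 = 19 (matches direct enumeration: 19).

|A - A| = 19


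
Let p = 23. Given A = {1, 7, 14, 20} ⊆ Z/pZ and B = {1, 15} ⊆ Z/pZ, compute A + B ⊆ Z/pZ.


Work in Z/23Z: reduce every sum a + b modulo 23.
Enumerate all 8 pairs:
a = 1: 1+1=2, 1+15=16
a = 7: 7+1=8, 7+15=22
a = 14: 14+1=15, 14+15=6
a = 20: 20+1=21, 20+15=12
Distinct residues collected: {2, 6, 8, 12, 15, 16, 21, 22}
|A + B| = 8 (out of 23 total residues).

A + B = {2, 6, 8, 12, 15, 16, 21, 22}


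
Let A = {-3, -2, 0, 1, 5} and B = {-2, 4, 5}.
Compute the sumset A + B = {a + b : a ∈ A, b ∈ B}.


A + B = {a + b : a ∈ A, b ∈ B}.
Enumerate all |A|·|B| = 5·3 = 15 pairs (a, b) and collect distinct sums.
a = -3: -3+-2=-5, -3+4=1, -3+5=2
a = -2: -2+-2=-4, -2+4=2, -2+5=3
a = 0: 0+-2=-2, 0+4=4, 0+5=5
a = 1: 1+-2=-1, 1+4=5, 1+5=6
a = 5: 5+-2=3, 5+4=9, 5+5=10
Collecting distinct sums: A + B = {-5, -4, -2, -1, 1, 2, 3, 4, 5, 6, 9, 10}
|A + B| = 12

A + B = {-5, -4, -2, -1, 1, 2, 3, 4, 5, 6, 9, 10}


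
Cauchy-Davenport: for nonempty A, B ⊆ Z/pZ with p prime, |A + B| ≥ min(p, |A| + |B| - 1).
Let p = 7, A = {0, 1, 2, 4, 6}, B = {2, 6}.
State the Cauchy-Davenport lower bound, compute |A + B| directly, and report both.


Cauchy-Davenport: |A + B| ≥ min(p, |A| + |B| - 1) for A, B nonempty in Z/pZ.
|A| = 5, |B| = 2, p = 7.
CD lower bound = min(7, 5 + 2 - 1) = min(7, 6) = 6.
Compute A + B mod 7 directly:
a = 0: 0+2=2, 0+6=6
a = 1: 1+2=3, 1+6=0
a = 2: 2+2=4, 2+6=1
a = 4: 4+2=6, 4+6=3
a = 6: 6+2=1, 6+6=5
A + B = {0, 1, 2, 3, 4, 5, 6}, so |A + B| = 7.
Verify: 7 ≥ 6? Yes ✓.

CD lower bound = 6, actual |A + B| = 7.


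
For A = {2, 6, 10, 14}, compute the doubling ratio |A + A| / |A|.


|A| = 4.
Compute A + A by enumerating all 16 pairs.
A + A = {4, 8, 12, 16, 20, 24, 28}, so |A + A| = 7.
K = |A + A| / |A| = 7/4 (already in lowest terms) ≈ 1.7500.
Reference: AP of size 4 gives K = 7/4 ≈ 1.7500; a fully generic set of size 4 gives K ≈ 2.5000.

|A| = 4, |A + A| = 7, K = 7/4.


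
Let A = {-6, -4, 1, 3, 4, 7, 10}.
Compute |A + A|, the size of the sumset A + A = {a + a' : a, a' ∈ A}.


A + A = {a + a' : a, a' ∈ A}; |A| = 7.
General bounds: 2|A| - 1 ≤ |A + A| ≤ |A|(|A|+1)/2, i.e. 13 ≤ |A + A| ≤ 28.
Lower bound 2|A|-1 is attained iff A is an arithmetic progression.
Enumerate sums a + a' for a ≤ a' (symmetric, so this suffices):
a = -6: -6+-6=-12, -6+-4=-10, -6+1=-5, -6+3=-3, -6+4=-2, -6+7=1, -6+10=4
a = -4: -4+-4=-8, -4+1=-3, -4+3=-1, -4+4=0, -4+7=3, -4+10=6
a = 1: 1+1=2, 1+3=4, 1+4=5, 1+7=8, 1+10=11
a = 3: 3+3=6, 3+4=7, 3+7=10, 3+10=13
a = 4: 4+4=8, 4+7=11, 4+10=14
a = 7: 7+7=14, 7+10=17
a = 10: 10+10=20
Distinct sums: {-12, -10, -8, -5, -3, -2, -1, 0, 1, 2, 3, 4, 5, 6, 7, 8, 10, 11, 13, 14, 17, 20}
|A + A| = 22

|A + A| = 22


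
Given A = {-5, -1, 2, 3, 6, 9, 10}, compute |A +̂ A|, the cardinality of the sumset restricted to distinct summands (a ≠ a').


Restricted sumset: A +̂ A = {a + a' : a ∈ A, a' ∈ A, a ≠ a'}.
Equivalently, take A + A and drop any sum 2a that is achievable ONLY as a + a for a ∈ A (i.e. sums representable only with equal summands).
Enumerate pairs (a, a') with a < a' (symmetric, so each unordered pair gives one sum; this covers all a ≠ a'):
  -5 + -1 = -6
  -5 + 2 = -3
  -5 + 3 = -2
  -5 + 6 = 1
  -5 + 9 = 4
  -5 + 10 = 5
  -1 + 2 = 1
  -1 + 3 = 2
  -1 + 6 = 5
  -1 + 9 = 8
  -1 + 10 = 9
  2 + 3 = 5
  2 + 6 = 8
  2 + 9 = 11
  2 + 10 = 12
  3 + 6 = 9
  3 + 9 = 12
  3 + 10 = 13
  6 + 9 = 15
  6 + 10 = 16
  9 + 10 = 19
Collected distinct sums: {-6, -3, -2, 1, 2, 4, 5, 8, 9, 11, 12, 13, 15, 16, 19}
|A +̂ A| = 15
(Reference bound: |A +̂ A| ≥ 2|A| - 3 for |A| ≥ 2, with |A| = 7 giving ≥ 11.)

|A +̂ A| = 15


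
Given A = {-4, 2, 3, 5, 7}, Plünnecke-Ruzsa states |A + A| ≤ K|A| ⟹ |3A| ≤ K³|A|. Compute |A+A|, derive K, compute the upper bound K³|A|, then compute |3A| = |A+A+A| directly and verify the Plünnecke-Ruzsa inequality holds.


|A| = 5.
Step 1: Compute A + A by enumerating all 25 pairs.
A + A = {-8, -2, -1, 1, 3, 4, 5, 6, 7, 8, 9, 10, 12, 14}, so |A + A| = 14.
Step 2: Doubling constant K = |A + A|/|A| = 14/5 = 14/5 ≈ 2.8000.
Step 3: Plünnecke-Ruzsa gives |3A| ≤ K³·|A| = (2.8000)³ · 5 ≈ 109.7600.
Step 4: Compute 3A = A + A + A directly by enumerating all triples (a,b,c) ∈ A³; |3A| = 25.
Step 5: Check 25 ≤ 109.7600? Yes ✓.

K = 14/5, Plünnecke-Ruzsa bound K³|A| ≈ 109.7600, |3A| = 25, inequality holds.


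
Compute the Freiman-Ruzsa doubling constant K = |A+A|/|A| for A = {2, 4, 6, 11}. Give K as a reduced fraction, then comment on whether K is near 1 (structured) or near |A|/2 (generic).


|A| = 4.
Compute A + A by enumerating all 16 pairs.
A + A = {4, 6, 8, 10, 12, 13, 15, 17, 22}, so |A + A| = 9.
K = |A + A| / |A| = 9/4 (already in lowest terms) ≈ 2.2500.
Reference: AP of size 4 gives K = 7/4 ≈ 1.7500; a fully generic set of size 4 gives K ≈ 2.5000.

|A| = 4, |A + A| = 9, K = 9/4.


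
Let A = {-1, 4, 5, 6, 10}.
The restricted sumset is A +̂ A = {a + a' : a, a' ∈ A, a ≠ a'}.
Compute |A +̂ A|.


Restricted sumset: A +̂ A = {a + a' : a ∈ A, a' ∈ A, a ≠ a'}.
Equivalently, take A + A and drop any sum 2a that is achievable ONLY as a + a for a ∈ A (i.e. sums representable only with equal summands).
Enumerate pairs (a, a') with a < a' (symmetric, so each unordered pair gives one sum; this covers all a ≠ a'):
  -1 + 4 = 3
  -1 + 5 = 4
  -1 + 6 = 5
  -1 + 10 = 9
  4 + 5 = 9
  4 + 6 = 10
  4 + 10 = 14
  5 + 6 = 11
  5 + 10 = 15
  6 + 10 = 16
Collected distinct sums: {3, 4, 5, 9, 10, 11, 14, 15, 16}
|A +̂ A| = 9
(Reference bound: |A +̂ A| ≥ 2|A| - 3 for |A| ≥ 2, with |A| = 5 giving ≥ 7.)

|A +̂ A| = 9


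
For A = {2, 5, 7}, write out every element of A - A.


A - A = {a - a' : a, a' ∈ A}.
Compute a - a' for each ordered pair (a, a'):
a = 2: 2-2=0, 2-5=-3, 2-7=-5
a = 5: 5-2=3, 5-5=0, 5-7=-2
a = 7: 7-2=5, 7-5=2, 7-7=0
Collecting distinct values (and noting 0 appears from a-a):
A - A = {-5, -3, -2, 0, 2, 3, 5}
|A - A| = 7

A - A = {-5, -3, -2, 0, 2, 3, 5}


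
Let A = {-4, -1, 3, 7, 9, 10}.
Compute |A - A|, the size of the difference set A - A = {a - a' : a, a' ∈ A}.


A - A = {a - a' : a, a' ∈ A}; |A| = 6.
Bounds: 2|A|-1 ≤ |A - A| ≤ |A|² - |A| + 1, i.e. 11 ≤ |A - A| ≤ 31.
Note: 0 ∈ A - A always (from a - a). The set is symmetric: if d ∈ A - A then -d ∈ A - A.
Enumerate nonzero differences d = a - a' with a > a' (then include -d):
Positive differences: {1, 2, 3, 4, 6, 7, 8, 10, 11, 13, 14}
Full difference set: {0} ∪ (positive diffs) ∪ (negative diffs).
|A - A| = 1 + 2·11 = 23 (matches direct enumeration: 23).

|A - A| = 23


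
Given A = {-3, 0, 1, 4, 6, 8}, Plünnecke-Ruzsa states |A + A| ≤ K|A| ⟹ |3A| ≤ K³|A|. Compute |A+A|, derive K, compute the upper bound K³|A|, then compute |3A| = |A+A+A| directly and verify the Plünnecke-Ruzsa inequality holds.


|A| = 6.
Step 1: Compute A + A by enumerating all 36 pairs.
A + A = {-6, -3, -2, 0, 1, 2, 3, 4, 5, 6, 7, 8, 9, 10, 12, 14, 16}, so |A + A| = 17.
Step 2: Doubling constant K = |A + A|/|A| = 17/6 = 17/6 ≈ 2.8333.
Step 3: Plünnecke-Ruzsa gives |3A| ≤ K³·|A| = (2.8333)³ · 6 ≈ 136.4722.
Step 4: Compute 3A = A + A + A directly by enumerating all triples (a,b,c) ∈ A³; |3A| = 28.
Step 5: Check 28 ≤ 136.4722? Yes ✓.

K = 17/6, Plünnecke-Ruzsa bound K³|A| ≈ 136.4722, |3A| = 28, inequality holds.


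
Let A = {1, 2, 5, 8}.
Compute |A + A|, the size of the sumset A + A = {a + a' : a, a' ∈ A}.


A + A = {a + a' : a, a' ∈ A}; |A| = 4.
General bounds: 2|A| - 1 ≤ |A + A| ≤ |A|(|A|+1)/2, i.e. 7 ≤ |A + A| ≤ 10.
Lower bound 2|A|-1 is attained iff A is an arithmetic progression.
Enumerate sums a + a' for a ≤ a' (symmetric, so this suffices):
a = 1: 1+1=2, 1+2=3, 1+5=6, 1+8=9
a = 2: 2+2=4, 2+5=7, 2+8=10
a = 5: 5+5=10, 5+8=13
a = 8: 8+8=16
Distinct sums: {2, 3, 4, 6, 7, 9, 10, 13, 16}
|A + A| = 9

|A + A| = 9


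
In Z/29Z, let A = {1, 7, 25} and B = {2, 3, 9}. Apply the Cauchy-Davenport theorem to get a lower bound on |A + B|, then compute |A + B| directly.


Cauchy-Davenport: |A + B| ≥ min(p, |A| + |B| - 1) for A, B nonempty in Z/pZ.
|A| = 3, |B| = 3, p = 29.
CD lower bound = min(29, 3 + 3 - 1) = min(29, 5) = 5.
Compute A + B mod 29 directly:
a = 1: 1+2=3, 1+3=4, 1+9=10
a = 7: 7+2=9, 7+3=10, 7+9=16
a = 25: 25+2=27, 25+3=28, 25+9=5
A + B = {3, 4, 5, 9, 10, 16, 27, 28}, so |A + B| = 8.
Verify: 8 ≥ 5? Yes ✓.

CD lower bound = 5, actual |A + B| = 8.


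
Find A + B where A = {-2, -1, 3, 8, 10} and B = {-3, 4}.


A + B = {a + b : a ∈ A, b ∈ B}.
Enumerate all |A|·|B| = 5·2 = 10 pairs (a, b) and collect distinct sums.
a = -2: -2+-3=-5, -2+4=2
a = -1: -1+-3=-4, -1+4=3
a = 3: 3+-3=0, 3+4=7
a = 8: 8+-3=5, 8+4=12
a = 10: 10+-3=7, 10+4=14
Collecting distinct sums: A + B = {-5, -4, 0, 2, 3, 5, 7, 12, 14}
|A + B| = 9

A + B = {-5, -4, 0, 2, 3, 5, 7, 12, 14}


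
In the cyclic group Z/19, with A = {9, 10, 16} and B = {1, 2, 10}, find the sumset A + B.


Work in Z/19Z: reduce every sum a + b modulo 19.
Enumerate all 9 pairs:
a = 9: 9+1=10, 9+2=11, 9+10=0
a = 10: 10+1=11, 10+2=12, 10+10=1
a = 16: 16+1=17, 16+2=18, 16+10=7
Distinct residues collected: {0, 1, 7, 10, 11, 12, 17, 18}
|A + B| = 8 (out of 19 total residues).

A + B = {0, 1, 7, 10, 11, 12, 17, 18}


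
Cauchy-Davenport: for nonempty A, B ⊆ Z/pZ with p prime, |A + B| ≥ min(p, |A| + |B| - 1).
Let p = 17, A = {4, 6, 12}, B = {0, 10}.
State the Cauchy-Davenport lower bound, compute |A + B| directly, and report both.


Cauchy-Davenport: |A + B| ≥ min(p, |A| + |B| - 1) for A, B nonempty in Z/pZ.
|A| = 3, |B| = 2, p = 17.
CD lower bound = min(17, 3 + 2 - 1) = min(17, 4) = 4.
Compute A + B mod 17 directly:
a = 4: 4+0=4, 4+10=14
a = 6: 6+0=6, 6+10=16
a = 12: 12+0=12, 12+10=5
A + B = {4, 5, 6, 12, 14, 16}, so |A + B| = 6.
Verify: 6 ≥ 4? Yes ✓.

CD lower bound = 4, actual |A + B| = 6.


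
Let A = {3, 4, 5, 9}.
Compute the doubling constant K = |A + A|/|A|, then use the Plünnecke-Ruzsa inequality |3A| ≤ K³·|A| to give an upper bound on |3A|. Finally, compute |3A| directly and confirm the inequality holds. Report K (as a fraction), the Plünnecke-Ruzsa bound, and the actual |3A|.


|A| = 4.
Step 1: Compute A + A by enumerating all 16 pairs.
A + A = {6, 7, 8, 9, 10, 12, 13, 14, 18}, so |A + A| = 9.
Step 2: Doubling constant K = |A + A|/|A| = 9/4 = 9/4 ≈ 2.2500.
Step 3: Plünnecke-Ruzsa gives |3A| ≤ K³·|A| = (2.2500)³ · 4 ≈ 45.5625.
Step 4: Compute 3A = A + A + A directly by enumerating all triples (a,b,c) ∈ A³; |3A| = 15.
Step 5: Check 15 ≤ 45.5625? Yes ✓.

K = 9/4, Plünnecke-Ruzsa bound K³|A| ≈ 45.5625, |3A| = 15, inequality holds.


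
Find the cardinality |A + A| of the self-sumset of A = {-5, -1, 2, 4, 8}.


A + A = {a + a' : a, a' ∈ A}; |A| = 5.
General bounds: 2|A| - 1 ≤ |A + A| ≤ |A|(|A|+1)/2, i.e. 9 ≤ |A + A| ≤ 15.
Lower bound 2|A|-1 is attained iff A is an arithmetic progression.
Enumerate sums a + a' for a ≤ a' (symmetric, so this suffices):
a = -5: -5+-5=-10, -5+-1=-6, -5+2=-3, -5+4=-1, -5+8=3
a = -1: -1+-1=-2, -1+2=1, -1+4=3, -1+8=7
a = 2: 2+2=4, 2+4=6, 2+8=10
a = 4: 4+4=8, 4+8=12
a = 8: 8+8=16
Distinct sums: {-10, -6, -3, -2, -1, 1, 3, 4, 6, 7, 8, 10, 12, 16}
|A + A| = 14

|A + A| = 14


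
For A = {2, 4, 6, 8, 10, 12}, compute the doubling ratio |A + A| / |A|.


|A| = 6.
Compute A + A by enumerating all 36 pairs.
A + A = {4, 6, 8, 10, 12, 14, 16, 18, 20, 22, 24}, so |A + A| = 11.
K = |A + A| / |A| = 11/6 (already in lowest terms) ≈ 1.8333.
Reference: AP of size 6 gives K = 11/6 ≈ 1.8333; a fully generic set of size 6 gives K ≈ 3.5000.

|A| = 6, |A + A| = 11, K = 11/6.


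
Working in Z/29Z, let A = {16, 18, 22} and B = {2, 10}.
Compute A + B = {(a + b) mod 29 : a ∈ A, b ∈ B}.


Work in Z/29Z: reduce every sum a + b modulo 29.
Enumerate all 6 pairs:
a = 16: 16+2=18, 16+10=26
a = 18: 18+2=20, 18+10=28
a = 22: 22+2=24, 22+10=3
Distinct residues collected: {3, 18, 20, 24, 26, 28}
|A + B| = 6 (out of 29 total residues).

A + B = {3, 18, 20, 24, 26, 28}


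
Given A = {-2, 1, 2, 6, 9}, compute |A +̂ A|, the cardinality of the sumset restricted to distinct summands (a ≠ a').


Restricted sumset: A +̂ A = {a + a' : a ∈ A, a' ∈ A, a ≠ a'}.
Equivalently, take A + A and drop any sum 2a that is achievable ONLY as a + a for a ∈ A (i.e. sums representable only with equal summands).
Enumerate pairs (a, a') with a < a' (symmetric, so each unordered pair gives one sum; this covers all a ≠ a'):
  -2 + 1 = -1
  -2 + 2 = 0
  -2 + 6 = 4
  -2 + 9 = 7
  1 + 2 = 3
  1 + 6 = 7
  1 + 9 = 10
  2 + 6 = 8
  2 + 9 = 11
  6 + 9 = 15
Collected distinct sums: {-1, 0, 3, 4, 7, 8, 10, 11, 15}
|A +̂ A| = 9
(Reference bound: |A +̂ A| ≥ 2|A| - 3 for |A| ≥ 2, with |A| = 5 giving ≥ 7.)

|A +̂ A| = 9


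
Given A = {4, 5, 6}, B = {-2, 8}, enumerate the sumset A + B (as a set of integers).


A + B = {a + b : a ∈ A, b ∈ B}.
Enumerate all |A|·|B| = 3·2 = 6 pairs (a, b) and collect distinct sums.
a = 4: 4+-2=2, 4+8=12
a = 5: 5+-2=3, 5+8=13
a = 6: 6+-2=4, 6+8=14
Collecting distinct sums: A + B = {2, 3, 4, 12, 13, 14}
|A + B| = 6

A + B = {2, 3, 4, 12, 13, 14}


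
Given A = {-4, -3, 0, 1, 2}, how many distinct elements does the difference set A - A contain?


A - A = {a - a' : a, a' ∈ A}; |A| = 5.
Bounds: 2|A|-1 ≤ |A - A| ≤ |A|² - |A| + 1, i.e. 9 ≤ |A - A| ≤ 21.
Note: 0 ∈ A - A always (from a - a). The set is symmetric: if d ∈ A - A then -d ∈ A - A.
Enumerate nonzero differences d = a - a' with a > a' (then include -d):
Positive differences: {1, 2, 3, 4, 5, 6}
Full difference set: {0} ∪ (positive diffs) ∪ (negative diffs).
|A - A| = 1 + 2·6 = 13 (matches direct enumeration: 13).

|A - A| = 13


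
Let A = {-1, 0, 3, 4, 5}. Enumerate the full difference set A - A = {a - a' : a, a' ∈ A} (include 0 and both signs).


A - A = {a - a' : a, a' ∈ A}.
Compute a - a' for each ordered pair (a, a'):
a = -1: -1--1=0, -1-0=-1, -1-3=-4, -1-4=-5, -1-5=-6
a = 0: 0--1=1, 0-0=0, 0-3=-3, 0-4=-4, 0-5=-5
a = 3: 3--1=4, 3-0=3, 3-3=0, 3-4=-1, 3-5=-2
a = 4: 4--1=5, 4-0=4, 4-3=1, 4-4=0, 4-5=-1
a = 5: 5--1=6, 5-0=5, 5-3=2, 5-4=1, 5-5=0
Collecting distinct values (and noting 0 appears from a-a):
A - A = {-6, -5, -4, -3, -2, -1, 0, 1, 2, 3, 4, 5, 6}
|A - A| = 13

A - A = {-6, -5, -4, -3, -2, -1, 0, 1, 2, 3, 4, 5, 6}


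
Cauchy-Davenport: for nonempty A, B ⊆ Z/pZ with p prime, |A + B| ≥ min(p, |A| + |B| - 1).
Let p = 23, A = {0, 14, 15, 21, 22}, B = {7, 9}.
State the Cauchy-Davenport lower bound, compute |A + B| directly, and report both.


Cauchy-Davenport: |A + B| ≥ min(p, |A| + |B| - 1) for A, B nonempty in Z/pZ.
|A| = 5, |B| = 2, p = 23.
CD lower bound = min(23, 5 + 2 - 1) = min(23, 6) = 6.
Compute A + B mod 23 directly:
a = 0: 0+7=7, 0+9=9
a = 14: 14+7=21, 14+9=0
a = 15: 15+7=22, 15+9=1
a = 21: 21+7=5, 21+9=7
a = 22: 22+7=6, 22+9=8
A + B = {0, 1, 5, 6, 7, 8, 9, 21, 22}, so |A + B| = 9.
Verify: 9 ≥ 6? Yes ✓.

CD lower bound = 6, actual |A + B| = 9.


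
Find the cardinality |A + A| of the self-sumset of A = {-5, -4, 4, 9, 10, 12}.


A + A = {a + a' : a, a' ∈ A}; |A| = 6.
General bounds: 2|A| - 1 ≤ |A + A| ≤ |A|(|A|+1)/2, i.e. 11 ≤ |A + A| ≤ 21.
Lower bound 2|A|-1 is attained iff A is an arithmetic progression.
Enumerate sums a + a' for a ≤ a' (symmetric, so this suffices):
a = -5: -5+-5=-10, -5+-4=-9, -5+4=-1, -5+9=4, -5+10=5, -5+12=7
a = -4: -4+-4=-8, -4+4=0, -4+9=5, -4+10=6, -4+12=8
a = 4: 4+4=8, 4+9=13, 4+10=14, 4+12=16
a = 9: 9+9=18, 9+10=19, 9+12=21
a = 10: 10+10=20, 10+12=22
a = 12: 12+12=24
Distinct sums: {-10, -9, -8, -1, 0, 4, 5, 6, 7, 8, 13, 14, 16, 18, 19, 20, 21, 22, 24}
|A + A| = 19

|A + A| = 19


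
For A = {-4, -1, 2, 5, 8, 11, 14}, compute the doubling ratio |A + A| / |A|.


|A| = 7.
Compute A + A by enumerating all 49 pairs.
A + A = {-8, -5, -2, 1, 4, 7, 10, 13, 16, 19, 22, 25, 28}, so |A + A| = 13.
K = |A + A| / |A| = 13/7 (already in lowest terms) ≈ 1.8571.
Reference: AP of size 7 gives K = 13/7 ≈ 1.8571; a fully generic set of size 7 gives K ≈ 4.0000.

|A| = 7, |A + A| = 13, K = 13/7.


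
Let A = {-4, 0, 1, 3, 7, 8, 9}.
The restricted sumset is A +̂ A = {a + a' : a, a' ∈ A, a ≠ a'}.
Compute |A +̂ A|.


Restricted sumset: A +̂ A = {a + a' : a ∈ A, a' ∈ A, a ≠ a'}.
Equivalently, take A + A and drop any sum 2a that is achievable ONLY as a + a for a ∈ A (i.e. sums representable only with equal summands).
Enumerate pairs (a, a') with a < a' (symmetric, so each unordered pair gives one sum; this covers all a ≠ a'):
  -4 + 0 = -4
  -4 + 1 = -3
  -4 + 3 = -1
  -4 + 7 = 3
  -4 + 8 = 4
  -4 + 9 = 5
  0 + 1 = 1
  0 + 3 = 3
  0 + 7 = 7
  0 + 8 = 8
  0 + 9 = 9
  1 + 3 = 4
  1 + 7 = 8
  1 + 8 = 9
  1 + 9 = 10
  3 + 7 = 10
  3 + 8 = 11
  3 + 9 = 12
  7 + 8 = 15
  7 + 9 = 16
  8 + 9 = 17
Collected distinct sums: {-4, -3, -1, 1, 3, 4, 5, 7, 8, 9, 10, 11, 12, 15, 16, 17}
|A +̂ A| = 16
(Reference bound: |A +̂ A| ≥ 2|A| - 3 for |A| ≥ 2, with |A| = 7 giving ≥ 11.)

|A +̂ A| = 16


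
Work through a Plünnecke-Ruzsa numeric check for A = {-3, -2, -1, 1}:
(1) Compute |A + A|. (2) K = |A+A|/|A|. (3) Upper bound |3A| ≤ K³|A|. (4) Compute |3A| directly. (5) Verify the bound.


|A| = 4.
Step 1: Compute A + A by enumerating all 16 pairs.
A + A = {-6, -5, -4, -3, -2, -1, 0, 2}, so |A + A| = 8.
Step 2: Doubling constant K = |A + A|/|A| = 8/4 = 8/4 ≈ 2.0000.
Step 3: Plünnecke-Ruzsa gives |3A| ≤ K³·|A| = (2.0000)³ · 4 ≈ 32.0000.
Step 4: Compute 3A = A + A + A directly by enumerating all triples (a,b,c) ∈ A³; |3A| = 12.
Step 5: Check 12 ≤ 32.0000? Yes ✓.

K = 8/4, Plünnecke-Ruzsa bound K³|A| ≈ 32.0000, |3A| = 12, inequality holds.


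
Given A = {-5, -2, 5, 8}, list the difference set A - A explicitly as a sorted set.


A - A = {a - a' : a, a' ∈ A}.
Compute a - a' for each ordered pair (a, a'):
a = -5: -5--5=0, -5--2=-3, -5-5=-10, -5-8=-13
a = -2: -2--5=3, -2--2=0, -2-5=-7, -2-8=-10
a = 5: 5--5=10, 5--2=7, 5-5=0, 5-8=-3
a = 8: 8--5=13, 8--2=10, 8-5=3, 8-8=0
Collecting distinct values (and noting 0 appears from a-a):
A - A = {-13, -10, -7, -3, 0, 3, 7, 10, 13}
|A - A| = 9

A - A = {-13, -10, -7, -3, 0, 3, 7, 10, 13}


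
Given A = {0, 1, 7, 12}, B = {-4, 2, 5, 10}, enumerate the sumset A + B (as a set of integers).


A + B = {a + b : a ∈ A, b ∈ B}.
Enumerate all |A|·|B| = 4·4 = 16 pairs (a, b) and collect distinct sums.
a = 0: 0+-4=-4, 0+2=2, 0+5=5, 0+10=10
a = 1: 1+-4=-3, 1+2=3, 1+5=6, 1+10=11
a = 7: 7+-4=3, 7+2=9, 7+5=12, 7+10=17
a = 12: 12+-4=8, 12+2=14, 12+5=17, 12+10=22
Collecting distinct sums: A + B = {-4, -3, 2, 3, 5, 6, 8, 9, 10, 11, 12, 14, 17, 22}
|A + B| = 14

A + B = {-4, -3, 2, 3, 5, 6, 8, 9, 10, 11, 12, 14, 17, 22}


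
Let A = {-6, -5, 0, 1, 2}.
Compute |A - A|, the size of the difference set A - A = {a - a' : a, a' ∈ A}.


A - A = {a - a' : a, a' ∈ A}; |A| = 5.
Bounds: 2|A|-1 ≤ |A - A| ≤ |A|² - |A| + 1, i.e. 9 ≤ |A - A| ≤ 21.
Note: 0 ∈ A - A always (from a - a). The set is symmetric: if d ∈ A - A then -d ∈ A - A.
Enumerate nonzero differences d = a - a' with a > a' (then include -d):
Positive differences: {1, 2, 5, 6, 7, 8}
Full difference set: {0} ∪ (positive diffs) ∪ (negative diffs).
|A - A| = 1 + 2·6 = 13 (matches direct enumeration: 13).

|A - A| = 13


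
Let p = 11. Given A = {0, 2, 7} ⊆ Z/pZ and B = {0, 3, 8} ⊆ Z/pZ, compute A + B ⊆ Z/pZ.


Work in Z/11Z: reduce every sum a + b modulo 11.
Enumerate all 9 pairs:
a = 0: 0+0=0, 0+3=3, 0+8=8
a = 2: 2+0=2, 2+3=5, 2+8=10
a = 7: 7+0=7, 7+3=10, 7+8=4
Distinct residues collected: {0, 2, 3, 4, 5, 7, 8, 10}
|A + B| = 8 (out of 11 total residues).

A + B = {0, 2, 3, 4, 5, 7, 8, 10}


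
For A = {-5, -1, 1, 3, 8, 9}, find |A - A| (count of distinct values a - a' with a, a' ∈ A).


A - A = {a - a' : a, a' ∈ A}; |A| = 6.
Bounds: 2|A|-1 ≤ |A - A| ≤ |A|² - |A| + 1, i.e. 11 ≤ |A - A| ≤ 31.
Note: 0 ∈ A - A always (from a - a). The set is symmetric: if d ∈ A - A then -d ∈ A - A.
Enumerate nonzero differences d = a - a' with a > a' (then include -d):
Positive differences: {1, 2, 4, 5, 6, 7, 8, 9, 10, 13, 14}
Full difference set: {0} ∪ (positive diffs) ∪ (negative diffs).
|A - A| = 1 + 2·11 = 23 (matches direct enumeration: 23).

|A - A| = 23


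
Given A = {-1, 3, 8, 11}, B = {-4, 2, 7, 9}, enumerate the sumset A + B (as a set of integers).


A + B = {a + b : a ∈ A, b ∈ B}.
Enumerate all |A|·|B| = 4·4 = 16 pairs (a, b) and collect distinct sums.
a = -1: -1+-4=-5, -1+2=1, -1+7=6, -1+9=8
a = 3: 3+-4=-1, 3+2=5, 3+7=10, 3+9=12
a = 8: 8+-4=4, 8+2=10, 8+7=15, 8+9=17
a = 11: 11+-4=7, 11+2=13, 11+7=18, 11+9=20
Collecting distinct sums: A + B = {-5, -1, 1, 4, 5, 6, 7, 8, 10, 12, 13, 15, 17, 18, 20}
|A + B| = 15

A + B = {-5, -1, 1, 4, 5, 6, 7, 8, 10, 12, 13, 15, 17, 18, 20}


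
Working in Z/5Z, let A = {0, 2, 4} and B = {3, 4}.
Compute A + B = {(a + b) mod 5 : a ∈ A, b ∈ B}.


Work in Z/5Z: reduce every sum a + b modulo 5.
Enumerate all 6 pairs:
a = 0: 0+3=3, 0+4=4
a = 2: 2+3=0, 2+4=1
a = 4: 4+3=2, 4+4=3
Distinct residues collected: {0, 1, 2, 3, 4}
|A + B| = 5 (out of 5 total residues).

A + B = {0, 1, 2, 3, 4}


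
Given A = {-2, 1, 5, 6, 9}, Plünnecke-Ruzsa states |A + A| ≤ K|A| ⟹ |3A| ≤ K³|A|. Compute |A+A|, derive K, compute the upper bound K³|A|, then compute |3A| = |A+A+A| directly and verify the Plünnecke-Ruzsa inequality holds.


|A| = 5.
Step 1: Compute A + A by enumerating all 25 pairs.
A + A = {-4, -1, 2, 3, 4, 6, 7, 10, 11, 12, 14, 15, 18}, so |A + A| = 13.
Step 2: Doubling constant K = |A + A|/|A| = 13/5 = 13/5 ≈ 2.6000.
Step 3: Plünnecke-Ruzsa gives |3A| ≤ K³·|A| = (2.6000)³ · 5 ≈ 87.8800.
Step 4: Compute 3A = A + A + A directly by enumerating all triples (a,b,c) ∈ A³; |3A| = 25.
Step 5: Check 25 ≤ 87.8800? Yes ✓.

K = 13/5, Plünnecke-Ruzsa bound K³|A| ≈ 87.8800, |3A| = 25, inequality holds.


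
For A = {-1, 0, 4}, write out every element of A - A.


A - A = {a - a' : a, a' ∈ A}.
Compute a - a' for each ordered pair (a, a'):
a = -1: -1--1=0, -1-0=-1, -1-4=-5
a = 0: 0--1=1, 0-0=0, 0-4=-4
a = 4: 4--1=5, 4-0=4, 4-4=0
Collecting distinct values (and noting 0 appears from a-a):
A - A = {-5, -4, -1, 0, 1, 4, 5}
|A - A| = 7

A - A = {-5, -4, -1, 0, 1, 4, 5}


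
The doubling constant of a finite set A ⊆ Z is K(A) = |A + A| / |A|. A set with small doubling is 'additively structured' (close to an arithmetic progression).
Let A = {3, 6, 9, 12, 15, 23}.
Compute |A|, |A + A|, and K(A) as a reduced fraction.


|A| = 6.
Compute A + A by enumerating all 36 pairs.
A + A = {6, 9, 12, 15, 18, 21, 24, 26, 27, 29, 30, 32, 35, 38, 46}, so |A + A| = 15.
K = |A + A| / |A| = 15/6 = 5/2 ≈ 2.5000.
Reference: AP of size 6 gives K = 11/6 ≈ 1.8333; a fully generic set of size 6 gives K ≈ 3.5000.

|A| = 6, |A + A| = 15, K = 15/6 = 5/2.


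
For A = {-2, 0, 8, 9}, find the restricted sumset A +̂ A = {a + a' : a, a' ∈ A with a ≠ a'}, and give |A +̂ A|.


Restricted sumset: A +̂ A = {a + a' : a ∈ A, a' ∈ A, a ≠ a'}.
Equivalently, take A + A and drop any sum 2a that is achievable ONLY as a + a for a ∈ A (i.e. sums representable only with equal summands).
Enumerate pairs (a, a') with a < a' (symmetric, so each unordered pair gives one sum; this covers all a ≠ a'):
  -2 + 0 = -2
  -2 + 8 = 6
  -2 + 9 = 7
  0 + 8 = 8
  0 + 9 = 9
  8 + 9 = 17
Collected distinct sums: {-2, 6, 7, 8, 9, 17}
|A +̂ A| = 6
(Reference bound: |A +̂ A| ≥ 2|A| - 3 for |A| ≥ 2, with |A| = 4 giving ≥ 5.)

|A +̂ A| = 6


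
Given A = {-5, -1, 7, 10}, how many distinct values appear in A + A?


A + A = {a + a' : a, a' ∈ A}; |A| = 4.
General bounds: 2|A| - 1 ≤ |A + A| ≤ |A|(|A|+1)/2, i.e. 7 ≤ |A + A| ≤ 10.
Lower bound 2|A|-1 is attained iff A is an arithmetic progression.
Enumerate sums a + a' for a ≤ a' (symmetric, so this suffices):
a = -5: -5+-5=-10, -5+-1=-6, -5+7=2, -5+10=5
a = -1: -1+-1=-2, -1+7=6, -1+10=9
a = 7: 7+7=14, 7+10=17
a = 10: 10+10=20
Distinct sums: {-10, -6, -2, 2, 5, 6, 9, 14, 17, 20}
|A + A| = 10

|A + A| = 10


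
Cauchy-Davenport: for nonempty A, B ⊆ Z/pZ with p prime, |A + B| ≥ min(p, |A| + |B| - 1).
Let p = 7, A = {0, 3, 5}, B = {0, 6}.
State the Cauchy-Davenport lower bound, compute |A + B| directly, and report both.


Cauchy-Davenport: |A + B| ≥ min(p, |A| + |B| - 1) for A, B nonempty in Z/pZ.
|A| = 3, |B| = 2, p = 7.
CD lower bound = min(7, 3 + 2 - 1) = min(7, 4) = 4.
Compute A + B mod 7 directly:
a = 0: 0+0=0, 0+6=6
a = 3: 3+0=3, 3+6=2
a = 5: 5+0=5, 5+6=4
A + B = {0, 2, 3, 4, 5, 6}, so |A + B| = 6.
Verify: 6 ≥ 4? Yes ✓.

CD lower bound = 4, actual |A + B| = 6.


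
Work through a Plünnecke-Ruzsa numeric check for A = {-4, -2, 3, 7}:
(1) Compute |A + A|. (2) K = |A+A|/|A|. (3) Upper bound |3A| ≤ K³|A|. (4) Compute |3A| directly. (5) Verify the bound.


|A| = 4.
Step 1: Compute A + A by enumerating all 16 pairs.
A + A = {-8, -6, -4, -1, 1, 3, 5, 6, 10, 14}, so |A + A| = 10.
Step 2: Doubling constant K = |A + A|/|A| = 10/4 = 10/4 ≈ 2.5000.
Step 3: Plünnecke-Ruzsa gives |3A| ≤ K³·|A| = (2.5000)³ · 4 ≈ 62.5000.
Step 4: Compute 3A = A + A + A directly by enumerating all triples (a,b,c) ∈ A³; |3A| = 19.
Step 5: Check 19 ≤ 62.5000? Yes ✓.

K = 10/4, Plünnecke-Ruzsa bound K³|A| ≈ 62.5000, |3A| = 19, inequality holds.


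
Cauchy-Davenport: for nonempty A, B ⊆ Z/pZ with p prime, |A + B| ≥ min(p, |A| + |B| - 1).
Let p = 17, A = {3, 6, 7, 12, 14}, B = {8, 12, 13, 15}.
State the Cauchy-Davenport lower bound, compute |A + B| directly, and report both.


Cauchy-Davenport: |A + B| ≥ min(p, |A| + |B| - 1) for A, B nonempty in Z/pZ.
|A| = 5, |B| = 4, p = 17.
CD lower bound = min(17, 5 + 4 - 1) = min(17, 8) = 8.
Compute A + B mod 17 directly:
a = 3: 3+8=11, 3+12=15, 3+13=16, 3+15=1
a = 6: 6+8=14, 6+12=1, 6+13=2, 6+15=4
a = 7: 7+8=15, 7+12=2, 7+13=3, 7+15=5
a = 12: 12+8=3, 12+12=7, 12+13=8, 12+15=10
a = 14: 14+8=5, 14+12=9, 14+13=10, 14+15=12
A + B = {1, 2, 3, 4, 5, 7, 8, 9, 10, 11, 12, 14, 15, 16}, so |A + B| = 14.
Verify: 14 ≥ 8? Yes ✓.

CD lower bound = 8, actual |A + B| = 14.
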